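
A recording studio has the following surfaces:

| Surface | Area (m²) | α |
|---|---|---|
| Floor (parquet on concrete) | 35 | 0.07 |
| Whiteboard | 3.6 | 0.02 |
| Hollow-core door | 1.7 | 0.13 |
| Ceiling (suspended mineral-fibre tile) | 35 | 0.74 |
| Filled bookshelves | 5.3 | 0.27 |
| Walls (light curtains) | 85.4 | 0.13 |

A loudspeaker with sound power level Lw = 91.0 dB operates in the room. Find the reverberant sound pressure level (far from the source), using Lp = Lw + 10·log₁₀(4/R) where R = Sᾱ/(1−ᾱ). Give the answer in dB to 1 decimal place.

Σ(Sᵢαᵢ) = 35×0.07 + 3.6×0.02 + 1.7×0.13 + 35×0.74 + 5.3×0.27 + 85.4×0.13 = 41.176; total area S = 166.0 m².
ᾱ = 41.176/166.0 = 0.2480; R = Sᾱ/(1−ᾱ) = 41.176/(1−0.2480) = 54.755 m².
Lp = 91.0 + 10·log₁₀(4/54.755) = 91.0 + (-11.36) = 79.6 dB.

79.6 dB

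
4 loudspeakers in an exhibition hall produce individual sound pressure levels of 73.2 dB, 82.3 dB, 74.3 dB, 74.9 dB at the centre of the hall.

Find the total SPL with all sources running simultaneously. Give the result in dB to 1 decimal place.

Converting to relative power and adding: 10^(73.2/10) + 10^(82.3/10) + 10^(74.3/10) + 10^(74.9/10) = 2.485e+08.
Back to dB: 10·log₁₀ Σ = 84.0 dB.

84.0 dB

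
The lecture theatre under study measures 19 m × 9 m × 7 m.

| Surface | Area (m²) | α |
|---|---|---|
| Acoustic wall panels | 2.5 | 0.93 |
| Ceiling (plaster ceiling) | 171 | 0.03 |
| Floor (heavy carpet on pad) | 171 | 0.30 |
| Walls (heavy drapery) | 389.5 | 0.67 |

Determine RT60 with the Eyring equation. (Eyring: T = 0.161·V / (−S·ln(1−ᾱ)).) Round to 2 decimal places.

0.46 seconds

Total surface area S = 2.5 + 171 + 171 + 389.5 = 734.0 m².
Absorption A = 2.5×0.93 + 171×0.03 + 171×0.30 + 389.5×0.67 = 319.720 sabins.
Mean coefficient ᾱ = A/S = 0.4356.
−S·ln(1−ᾱ) = −734.0 × ln(1 − 0.4356) = 419.842.
V = 19 × 9 × 7 = 1197 m³.
RT60 = 0.161 × 1197 / 419.842 = 0.46 s.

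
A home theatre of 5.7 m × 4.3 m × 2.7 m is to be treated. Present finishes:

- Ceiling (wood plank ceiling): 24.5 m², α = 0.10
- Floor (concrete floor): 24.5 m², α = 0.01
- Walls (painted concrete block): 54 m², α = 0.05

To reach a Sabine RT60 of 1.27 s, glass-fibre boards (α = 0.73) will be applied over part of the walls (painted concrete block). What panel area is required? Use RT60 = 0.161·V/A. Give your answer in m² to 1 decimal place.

Total absorption A₁ = 24.5*0.10 + 24.5*0.01 + 54*0.05
  = 2.450 + 0.245 + 2.700 = 5.395 m² sabins.
V = 66.177 m³. Target absorption A₂ = 0.161 × 66.177 / 1.27 = 8.389 sabins.
Absorption to add: 8.389 − 5.395 = 2.994 sabins.
Net gain per m²: Δα = 0.73 − 0.05 = 0.68.
Panel area = 2.994 / 0.68 = 4.4 m².

4.4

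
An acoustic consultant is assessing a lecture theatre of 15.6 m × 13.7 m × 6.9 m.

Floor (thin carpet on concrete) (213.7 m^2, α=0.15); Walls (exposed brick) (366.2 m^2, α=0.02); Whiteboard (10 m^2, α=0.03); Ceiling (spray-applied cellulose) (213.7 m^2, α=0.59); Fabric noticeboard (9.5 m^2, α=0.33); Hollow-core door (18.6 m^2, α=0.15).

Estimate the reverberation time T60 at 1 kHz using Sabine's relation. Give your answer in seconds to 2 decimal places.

Equivalent absorption area: A = 213.7·0.15 + 366.2·0.02 + 10·0.03 + 213.7·0.59 + 9.5·0.33 + 18.6·0.15 = 171.687 m^2.
Room volume: 1474.668 m³.
T = 0.161 V/A = 0.161·1474.668/171.687 = 1.38 s.

1.38 sec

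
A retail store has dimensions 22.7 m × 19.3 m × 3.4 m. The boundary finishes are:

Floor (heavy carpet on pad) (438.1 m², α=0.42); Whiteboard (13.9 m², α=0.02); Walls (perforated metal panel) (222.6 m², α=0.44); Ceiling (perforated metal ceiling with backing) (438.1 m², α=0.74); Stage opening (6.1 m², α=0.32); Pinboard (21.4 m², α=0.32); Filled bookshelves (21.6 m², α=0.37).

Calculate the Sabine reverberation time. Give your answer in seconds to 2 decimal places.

Equivalent absorption area: A = 438.1*0.42 + 13.9*0.02 + 222.6*0.44 + 438.1*0.74 + 6.1*0.32 + 21.4*0.32 + 21.6*0.37 = 623.210 m².
Volume V = 22.7 × 19.3 × 3.4 = 1489.574 m³.
RT60 = 0.161 · V / A = 0.161 × 1489.574 / 623.210 = 0.38 s.

0.38 sec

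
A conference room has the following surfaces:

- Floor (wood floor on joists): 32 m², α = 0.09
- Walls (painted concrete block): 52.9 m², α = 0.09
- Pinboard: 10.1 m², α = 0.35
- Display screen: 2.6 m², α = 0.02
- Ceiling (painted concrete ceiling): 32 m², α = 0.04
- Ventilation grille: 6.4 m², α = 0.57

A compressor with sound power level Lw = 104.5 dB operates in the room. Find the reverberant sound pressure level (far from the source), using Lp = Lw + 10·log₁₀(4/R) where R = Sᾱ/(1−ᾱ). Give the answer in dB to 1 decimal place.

Σ(Sᵢαᵢ) = 32×0.09 + 52.9×0.09 + 10.1×0.35 + 2.6×0.02 + 32×0.04 + 6.4×0.57 = 16.156; total area S = 136.0 m².
ᾱ = 16.156/136.0 = 0.1188; R = Sᾱ/(1−ᾱ) = 16.156/(1−0.1188) = 18.334 m².
Lp = 104.5 + 10·log₁₀(4/18.334) = 104.5 + (-6.61) = 97.9 dB.

97.9 dB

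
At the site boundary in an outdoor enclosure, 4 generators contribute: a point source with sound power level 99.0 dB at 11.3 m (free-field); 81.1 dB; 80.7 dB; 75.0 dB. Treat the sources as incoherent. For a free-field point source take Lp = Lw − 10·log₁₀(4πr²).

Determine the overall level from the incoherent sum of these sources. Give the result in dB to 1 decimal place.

Source at 11.3 m: Lp = 99.0 − 10·log₁₀(4π·11.3²) = 99.0 − 10·log₁₀(1604.600) = 66.9 dB.
Sum in the linear (power) domain: Σ 10^(Lᵢ/10) = 10^(66.9/10) + 10^(81.1/10) + 10^(80.7/10) + 10^(75.0/10) = 2.828e+08.
Back to dB: 10·log₁₀ Σ = 84.5 dB.

84.5 dB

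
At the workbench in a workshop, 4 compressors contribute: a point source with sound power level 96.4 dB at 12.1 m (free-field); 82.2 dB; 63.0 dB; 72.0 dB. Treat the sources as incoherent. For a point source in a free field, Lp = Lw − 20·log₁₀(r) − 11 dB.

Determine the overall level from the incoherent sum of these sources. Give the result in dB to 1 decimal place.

Source at 12.1 m: Lp = 96.4 − 20·log₁₀(12.1) − 11 = 63.7 dB.
Converting to relative power and adding: 10^(63.7/10) + 10^(82.2/10) + 10^(63.0/10) + 10^(72.0/10) = 1.861e+08.
Combined level = 10 log₁₀(1.861e+08) = 82.7 dB.

82.7 dB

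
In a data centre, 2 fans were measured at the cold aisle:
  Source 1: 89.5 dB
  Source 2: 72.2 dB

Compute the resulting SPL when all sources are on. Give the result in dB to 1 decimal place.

Sum in the linear (power) domain: Σ 10^(Lᵢ/10) = 10^(89.5/10) + 10^(72.2/10) = 9.078e+08.
Combined level = 10 log₁₀(9.078e+08) = 89.6 dB.

89.6 dB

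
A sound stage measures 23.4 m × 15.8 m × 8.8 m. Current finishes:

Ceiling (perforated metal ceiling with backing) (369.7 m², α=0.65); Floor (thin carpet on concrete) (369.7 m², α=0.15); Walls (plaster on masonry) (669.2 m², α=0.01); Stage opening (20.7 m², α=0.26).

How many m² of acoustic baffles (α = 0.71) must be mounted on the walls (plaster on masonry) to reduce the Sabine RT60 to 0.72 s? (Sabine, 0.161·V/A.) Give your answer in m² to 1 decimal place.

599.6

Total absorption A₁ = 369.7×0.65 + 369.7×0.15 + 669.2×0.01 + 20.7×0.26
  = 240.305 + 55.455 + 6.692 + 5.382 = 307.834 m² sabins.
V = 3253.536 m³. Target absorption A₂ = 0.161 × 3253.536 / 0.72 = 727.527 sabins.
ΔA needed = 727.527 − 307.834 = 419.693 sabins.
Net gain per m²: Δα = 0.71 − 0.01 = 0.70.
Area = ΔA/Δα = 419.693/0.70 = 599.6 m².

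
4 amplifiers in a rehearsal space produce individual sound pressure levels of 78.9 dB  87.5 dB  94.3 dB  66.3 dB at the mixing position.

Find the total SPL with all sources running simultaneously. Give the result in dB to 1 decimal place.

95.2 dB

Sum in the linear (power) domain: Σ 10^(Lᵢ/10) = 10^(78.9/10) + 10^(87.5/10) + 10^(94.3/10) + 10^(66.3/10) = 3.336e+09.
Combined level = 10 log₁₀(3.336e+09) = 95.2 dB.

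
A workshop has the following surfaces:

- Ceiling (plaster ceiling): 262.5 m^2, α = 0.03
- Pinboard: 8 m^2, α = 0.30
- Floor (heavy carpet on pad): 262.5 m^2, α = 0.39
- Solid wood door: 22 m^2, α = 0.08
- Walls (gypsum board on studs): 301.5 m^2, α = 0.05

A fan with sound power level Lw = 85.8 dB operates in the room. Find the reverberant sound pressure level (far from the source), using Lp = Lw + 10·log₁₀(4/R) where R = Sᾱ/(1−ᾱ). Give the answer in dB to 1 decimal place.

70.0 dB

A = 129.485 sabins; S = 856.5 m^2.
ᾱ = 0.1512, so room constant R = A/(1−ᾱ) = 152.551 m^2.
Lp = Lw + 10 log₁₀(4/R) = 85.8 -15.81 = 70.0 dB.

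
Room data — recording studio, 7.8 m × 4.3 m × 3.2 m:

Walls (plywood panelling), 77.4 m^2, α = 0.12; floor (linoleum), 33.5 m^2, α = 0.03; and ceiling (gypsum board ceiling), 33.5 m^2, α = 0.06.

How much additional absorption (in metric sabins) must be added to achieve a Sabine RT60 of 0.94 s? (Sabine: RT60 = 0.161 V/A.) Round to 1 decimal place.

6.1 sabins

A₁ = Σ Sᵢαᵢ = 77.4·0.12 + 33.5·0.03 + 33.5·0.06 = 12.303 sabins.
Target A₂ = 0.161·107.328/0.94 = 18.383 sabins (V = 107.328 m³).
Additional absorption ΔA = 18.383 − 12.303 = 6.1 sabins.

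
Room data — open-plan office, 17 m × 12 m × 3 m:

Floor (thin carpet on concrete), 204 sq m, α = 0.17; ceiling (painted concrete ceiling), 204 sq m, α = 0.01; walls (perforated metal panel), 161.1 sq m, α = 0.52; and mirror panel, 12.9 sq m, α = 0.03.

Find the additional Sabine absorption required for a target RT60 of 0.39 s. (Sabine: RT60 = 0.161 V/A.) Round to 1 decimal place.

131.8 sabins

Total absorption A₁ = 204×0.17 + 204×0.01 + 161.1×0.52 + 12.9×0.03
  = 34.680 + 2.040 + 83.772 + 0.387 = 120.879 sq m sabins.
Target A₂ = 0.161·612/0.39 = 252.646 sabins (V = 612 m³).
ΔA = A₂ − A₁ = 252.646 − 120.879 = 131.8 sabins.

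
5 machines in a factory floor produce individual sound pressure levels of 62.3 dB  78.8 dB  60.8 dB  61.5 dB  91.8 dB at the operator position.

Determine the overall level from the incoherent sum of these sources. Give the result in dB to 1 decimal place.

92.0 dB

Σ 10^(Lᵢ/10) = 1.594e+09.
Back to dB: 10·log₁₀ Σ = 92.0 dB.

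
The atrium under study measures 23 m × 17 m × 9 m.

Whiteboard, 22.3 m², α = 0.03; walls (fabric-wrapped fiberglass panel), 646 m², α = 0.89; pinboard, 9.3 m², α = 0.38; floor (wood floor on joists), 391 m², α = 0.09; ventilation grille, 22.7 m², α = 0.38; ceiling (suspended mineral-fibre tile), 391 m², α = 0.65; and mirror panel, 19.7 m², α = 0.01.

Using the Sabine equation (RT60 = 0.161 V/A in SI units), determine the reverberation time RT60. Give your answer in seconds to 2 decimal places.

0.65 seconds

Equivalent absorption area: A = 22.3*0.03 + 646*0.89 + 9.3*0.38 + 391*0.09 + 22.7*0.38 + 391*0.65 + 19.7*0.01 = 877.306 m².
Room volume: 3519 m³.
Sabine: RT60 = 0.161 × 3519 / 877.306 = 0.65 s.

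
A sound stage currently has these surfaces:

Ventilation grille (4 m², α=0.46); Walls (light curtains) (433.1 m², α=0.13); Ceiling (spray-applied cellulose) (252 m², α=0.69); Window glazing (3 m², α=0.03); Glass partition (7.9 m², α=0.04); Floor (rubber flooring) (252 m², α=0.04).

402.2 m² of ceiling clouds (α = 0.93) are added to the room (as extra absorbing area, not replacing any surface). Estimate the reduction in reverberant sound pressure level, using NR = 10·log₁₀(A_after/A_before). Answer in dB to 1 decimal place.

A_before = Σ Sᵢαᵢ = 4*0.46 + 433.1*0.13 + 252*0.69 + 3*0.03 + 7.9*0.04 + 252*0.04 = 242.509 sabins.
Treatment contributes 402.2·0.93 = 374.046 sabins.
A_after = 242.509 + 374.046 = 616.555 sabins.
Reduction = 10 log₁₀(A_after/A_before) = 10 log₁₀(2.5424) = 4.1 dB.

4.1 dB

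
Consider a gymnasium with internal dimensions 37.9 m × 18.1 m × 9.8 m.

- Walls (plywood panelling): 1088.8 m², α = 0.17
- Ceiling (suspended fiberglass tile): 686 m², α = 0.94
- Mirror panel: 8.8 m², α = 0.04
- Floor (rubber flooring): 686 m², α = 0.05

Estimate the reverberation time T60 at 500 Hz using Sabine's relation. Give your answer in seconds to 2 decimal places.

Equivalent absorption area: A = 1088.8·0.17 + 686·0.94 + 8.8·0.04 + 686·0.05 = 864.588 m².
V = 37.9·18.1·9.8 = 6722.702 m³.
Sabine: RT60 = 0.161 × 6722.702 / 864.588 = 1.25 s.

1.25 s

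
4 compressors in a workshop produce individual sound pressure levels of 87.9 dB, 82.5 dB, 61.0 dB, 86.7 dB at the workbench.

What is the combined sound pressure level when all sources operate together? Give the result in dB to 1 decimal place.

Sum in the linear (power) domain: Σ 10^(Lᵢ/10) = 10^(87.9/10) + 10^(82.5/10) + 10^(61.0/10) + 10^(86.7/10) = 1.263e+09.
Back to dB: 10·log₁₀ Σ = 91.0 dB.

91.0 dB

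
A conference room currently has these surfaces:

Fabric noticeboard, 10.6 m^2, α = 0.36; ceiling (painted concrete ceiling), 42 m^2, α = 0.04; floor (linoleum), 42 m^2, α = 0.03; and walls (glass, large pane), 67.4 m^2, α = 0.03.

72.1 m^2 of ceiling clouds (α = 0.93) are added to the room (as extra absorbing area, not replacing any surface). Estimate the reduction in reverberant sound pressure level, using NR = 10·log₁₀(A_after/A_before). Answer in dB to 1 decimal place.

9.4 dB

A_before = Σ Sᵢαᵢ = 10.6*0.36 + 42*0.04 + 42*0.03 + 67.4*0.03 = 8.778 sabins.
Treatment contributes 72.1·0.93 = 67.053 sabins.
New total A_after = 75.831 sabins.
Reduction = 10 log₁₀(A_after/A_before) = 10 log₁₀(8.6388) = 9.4 dB.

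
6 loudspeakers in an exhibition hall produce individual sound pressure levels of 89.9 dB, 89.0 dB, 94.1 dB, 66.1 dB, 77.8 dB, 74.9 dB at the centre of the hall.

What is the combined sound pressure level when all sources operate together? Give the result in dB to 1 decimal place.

Converting to relative power and adding: 10^(89.9/10) + 10^(89.0/10) + 10^(94.1/10) + 10^(66.1/10) + 10^(77.8/10) + 10^(74.9/10) = 4.437e+09.
Back to dB: 10·log₁₀ Σ = 96.5 dB.

96.5 dB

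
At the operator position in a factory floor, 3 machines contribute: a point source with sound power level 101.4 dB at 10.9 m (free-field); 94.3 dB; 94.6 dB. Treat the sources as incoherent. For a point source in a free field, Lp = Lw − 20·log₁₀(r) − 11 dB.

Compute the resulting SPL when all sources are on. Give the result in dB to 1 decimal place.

Source at 10.9 m: Lp = 101.4 − 20·log₁₀(10.9) − 11 = 69.7 dB.
Converting to relative power and adding: 10^(69.7/10) + 10^(94.3/10) + 10^(94.6/10) = 5.585e+09.
L_total = 10·log₁₀(5.585e+09) = 97.5 dB.

97.5 dB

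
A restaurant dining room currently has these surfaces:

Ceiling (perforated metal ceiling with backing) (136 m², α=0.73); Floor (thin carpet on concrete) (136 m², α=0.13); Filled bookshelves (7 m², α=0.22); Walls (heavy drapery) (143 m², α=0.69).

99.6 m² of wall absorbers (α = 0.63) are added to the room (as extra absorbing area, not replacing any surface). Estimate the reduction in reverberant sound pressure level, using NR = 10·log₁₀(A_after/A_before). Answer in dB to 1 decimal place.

1.1 dB

A_before = Σ Sᵢαᵢ = 136·0.73 + 136·0.13 + 7·0.22 + 143·0.69 = 217.170 sabins.
Treatment contributes 99.6·0.63 = 62.748 sabins.
A_after = 217.170 + 62.748 = 279.918 sabins.
Reduction = 10 log₁₀(A_after/A_before) = 10 log₁₀(1.2889) = 1.1 dB.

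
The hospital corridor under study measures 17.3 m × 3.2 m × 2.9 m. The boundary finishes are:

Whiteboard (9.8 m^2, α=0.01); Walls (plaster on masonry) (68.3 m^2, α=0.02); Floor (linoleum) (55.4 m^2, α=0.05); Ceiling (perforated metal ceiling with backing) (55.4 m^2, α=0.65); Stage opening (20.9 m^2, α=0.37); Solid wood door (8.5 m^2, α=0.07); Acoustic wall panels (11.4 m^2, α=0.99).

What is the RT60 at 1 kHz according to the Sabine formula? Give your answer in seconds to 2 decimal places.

0.43 s

A = Σ Sᵢαᵢ = 9.8·0.01 + 68.3·0.02 + 55.4·0.05 + 55.4·0.65 + 20.9·0.37 + 8.5·0.07 + 11.4·0.99 = 59.858 sabins.
Volume V = 17.3 × 3.2 × 2.9 = 160.544 m³.
RT60 = 0.161 · V / A = 0.161 × 160.544 / 59.858 = 0.43 s.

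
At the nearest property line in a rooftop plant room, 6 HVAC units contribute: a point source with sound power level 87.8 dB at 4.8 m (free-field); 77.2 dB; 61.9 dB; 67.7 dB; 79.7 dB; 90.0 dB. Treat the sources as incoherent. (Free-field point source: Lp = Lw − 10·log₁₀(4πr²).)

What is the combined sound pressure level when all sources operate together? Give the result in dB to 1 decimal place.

Source at 4.8 m: Lp = 87.8 − 10·log₁₀(4π·4.8²) = 87.8 − 10·log₁₀(289.529) = 63.2 dB.
Converting to relative power and adding: 10^(63.2/10) + 10^(77.2/10) + 10^(61.9/10) + 10^(67.7/10) + 10^(79.7/10) + 10^(90.0/10) = 1.155e+09.
L_total = 10·log₁₀(1.155e+09) = 90.6 dB.

90.6 dB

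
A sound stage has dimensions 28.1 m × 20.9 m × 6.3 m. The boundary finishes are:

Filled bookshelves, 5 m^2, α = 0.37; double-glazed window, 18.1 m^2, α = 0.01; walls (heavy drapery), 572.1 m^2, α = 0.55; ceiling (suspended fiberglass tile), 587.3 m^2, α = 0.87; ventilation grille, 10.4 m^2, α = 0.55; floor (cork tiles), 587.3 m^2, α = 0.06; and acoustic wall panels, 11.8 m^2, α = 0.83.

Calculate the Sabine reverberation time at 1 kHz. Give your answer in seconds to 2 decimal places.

Summing Sᵢαᵢ: 1.850 + 0.181 + 314.655 + 510.951 + 5.720 + 35.238 + 9.794 → A = 878.389 sabins.
Volume V = 28.1 × 20.9 × 6.3 = 3699.927 m³.
Sabine: RT60 = 0.161 × 3699.927 / 878.389 = 0.68 s.

0.68 s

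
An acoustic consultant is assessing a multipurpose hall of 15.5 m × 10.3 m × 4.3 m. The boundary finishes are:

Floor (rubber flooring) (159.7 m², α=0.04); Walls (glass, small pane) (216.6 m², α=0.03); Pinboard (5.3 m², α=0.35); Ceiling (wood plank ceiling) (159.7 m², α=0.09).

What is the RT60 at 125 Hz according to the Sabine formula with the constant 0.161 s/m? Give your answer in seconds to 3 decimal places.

Summing Sᵢαᵢ: 6.388 + 6.498 + 1.855 + 14.373 → A = 29.114 sabins.
V = 15.5·10.3·4.3 = 686.495 m³.
Sabine: RT60 = 0.161 × 686.495 / 29.114 = 3.796 s.

3.796 s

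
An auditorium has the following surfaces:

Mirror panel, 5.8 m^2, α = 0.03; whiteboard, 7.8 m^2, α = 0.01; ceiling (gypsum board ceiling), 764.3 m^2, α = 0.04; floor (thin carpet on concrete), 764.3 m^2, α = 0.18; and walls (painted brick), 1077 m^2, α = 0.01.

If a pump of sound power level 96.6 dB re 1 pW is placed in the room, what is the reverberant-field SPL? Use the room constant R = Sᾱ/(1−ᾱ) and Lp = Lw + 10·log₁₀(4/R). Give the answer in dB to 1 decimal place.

79.8 dB

Σ(Sᵢαᵢ) = 5.8×0.03 + 7.8×0.01 + 764.3×0.04 + 764.3×0.18 + 1077×0.01 = 179.168; total area S = 2619.2 m^2.
ᾱ = 0.0684, so room constant R = A/(1−ᾱ) = 192.323 m^2.
Lp = 96.6 + 10·log₁₀(4/192.323) = 96.6 + (-16.82) = 79.8 dB.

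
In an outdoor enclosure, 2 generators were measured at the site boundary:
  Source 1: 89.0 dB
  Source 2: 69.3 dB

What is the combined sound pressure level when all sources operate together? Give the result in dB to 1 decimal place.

Σ 10^(Lᵢ/10) = 8.028e+08.
Back to dB: 10·log₁₀ Σ = 89.0 dB.

89.0 dB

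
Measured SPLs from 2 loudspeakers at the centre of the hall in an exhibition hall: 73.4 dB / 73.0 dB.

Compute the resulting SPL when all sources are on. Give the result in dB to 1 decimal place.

Sum in the linear (power) domain: Σ 10^(Lᵢ/10) = 10^(73.4/10) + 10^(73.0/10) = 4.183e+07.
Combined level = 10 log₁₀(4.183e+07) = 76.2 dB.

76.2 dB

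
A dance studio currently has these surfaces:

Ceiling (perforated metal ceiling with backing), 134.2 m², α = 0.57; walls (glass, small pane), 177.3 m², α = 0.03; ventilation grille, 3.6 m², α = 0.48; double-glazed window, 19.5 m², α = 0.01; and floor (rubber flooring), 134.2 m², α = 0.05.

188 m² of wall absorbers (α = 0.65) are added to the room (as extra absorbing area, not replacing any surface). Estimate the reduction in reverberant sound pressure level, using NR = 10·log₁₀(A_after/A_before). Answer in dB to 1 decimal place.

Total absorption A_before = 134.2×0.57 + 177.3×0.03 + 3.6×0.48 + 19.5×0.01 + 134.2×0.05
  = 76.494 + 5.319 + 1.728 + 0.195 + 6.710 = 90.446 m² sabins.
Added absorption = 188 × 0.65 = 122.200 sabins.
New total A_after = 212.646 sabins.
NR = 10·log₁₀(212.646/90.446) = 3.7 dB.

3.7 dB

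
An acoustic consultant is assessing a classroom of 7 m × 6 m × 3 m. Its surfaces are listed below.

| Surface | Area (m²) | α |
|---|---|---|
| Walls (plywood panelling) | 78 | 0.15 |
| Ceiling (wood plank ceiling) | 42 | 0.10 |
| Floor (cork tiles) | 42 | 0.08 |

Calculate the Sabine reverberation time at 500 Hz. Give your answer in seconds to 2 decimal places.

1.05 sec

Total absorption A = 78*0.15 + 42*0.10 + 42*0.08
  = 11.700 + 4.200 + 3.360 = 19.260 m² sabins.
Room volume: 126 m³.
RT60 = 0.161 · V / A = 0.161 × 126 / 19.260 = 1.05 s.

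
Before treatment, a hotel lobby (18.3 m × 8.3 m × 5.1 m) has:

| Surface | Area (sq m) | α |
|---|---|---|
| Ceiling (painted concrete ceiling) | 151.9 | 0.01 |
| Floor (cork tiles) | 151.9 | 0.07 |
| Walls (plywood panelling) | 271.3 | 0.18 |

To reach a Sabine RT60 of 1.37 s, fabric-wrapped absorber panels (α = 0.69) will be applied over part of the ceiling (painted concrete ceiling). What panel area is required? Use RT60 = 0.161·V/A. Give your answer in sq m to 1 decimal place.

Equivalent absorption area: A₁ = 151.9·0.01 + 151.9·0.07 + 271.3·0.18 = 60.986 sq m.
V = 774.639 m³. Target absorption A₂ = 0.161 × 774.639 / 1.37 = 91.034 sabins.
Absorption to add: 91.034 − 60.986 = 30.048 sabins.
Each sq m of panel replacing the ceiling (painted concrete ceiling) adds (0.69 − 0.01) = 0.68 sabins.
Panel area = 30.048 / 0.68 = 44.2 sq m.

44.2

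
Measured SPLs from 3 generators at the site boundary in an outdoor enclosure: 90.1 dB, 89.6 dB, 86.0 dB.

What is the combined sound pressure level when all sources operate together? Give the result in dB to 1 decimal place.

93.7 dB

Σ 10^(Lᵢ/10) = 2.333e+09.
Back to dB: 10·log₁₀ Σ = 93.7 dB.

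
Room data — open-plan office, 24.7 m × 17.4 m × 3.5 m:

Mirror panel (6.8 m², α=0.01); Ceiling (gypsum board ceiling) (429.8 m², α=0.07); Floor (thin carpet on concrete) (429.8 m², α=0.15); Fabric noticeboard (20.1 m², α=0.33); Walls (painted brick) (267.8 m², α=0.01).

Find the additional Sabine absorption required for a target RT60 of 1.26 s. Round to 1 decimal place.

88.3 sabins

Summing Sᵢαᵢ: 0.068 + 30.086 + 64.470 + 6.633 + 2.678 → A₁ = 103.935 sabins.
For T = 1.26 s, need A₂ = 0.161·V/T = 0.161·1504.23/1.26 = 192.207 sabins.
ΔA = A₂ − A₁ = 192.207 − 103.935 = 88.3 sabins.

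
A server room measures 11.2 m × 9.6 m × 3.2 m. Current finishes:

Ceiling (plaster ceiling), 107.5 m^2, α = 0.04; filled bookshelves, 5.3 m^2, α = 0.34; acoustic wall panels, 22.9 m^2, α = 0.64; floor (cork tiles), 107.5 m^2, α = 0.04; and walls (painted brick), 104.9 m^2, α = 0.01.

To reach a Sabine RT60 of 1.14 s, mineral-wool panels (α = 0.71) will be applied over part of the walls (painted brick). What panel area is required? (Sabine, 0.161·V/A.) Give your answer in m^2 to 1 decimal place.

Total absorption A₁ = 107.5*0.04 + 5.3*0.34 + 22.9*0.64 + 107.5*0.04 + 104.9*0.01
  = 4.300 + 1.802 + 14.656 + 4.300 + 1.049 = 26.107 m^2 sabins.
V = 344.064 m³. Target absorption A₂ = 0.161 × 344.064 / 1.14 = 48.591 sabins.
ΔA needed = 48.591 − 26.107 = 22.484 sabins.
Each m^2 of panel replacing the walls (painted brick) adds (0.71 − 0.01) = 0.70 sabins.
Area = ΔA/Δα = 22.484/0.70 = 32.1 m^2.

32.1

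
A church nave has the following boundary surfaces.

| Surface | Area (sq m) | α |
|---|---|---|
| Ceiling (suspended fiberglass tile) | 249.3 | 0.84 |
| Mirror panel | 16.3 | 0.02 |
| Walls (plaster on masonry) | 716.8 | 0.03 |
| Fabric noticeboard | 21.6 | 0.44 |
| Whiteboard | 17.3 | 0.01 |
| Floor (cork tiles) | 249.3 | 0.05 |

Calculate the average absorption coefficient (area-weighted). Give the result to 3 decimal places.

S = Σ Sᵢ = 249.3 + 16.3 + 716.8 + 21.6 + 17.3 + 249.3 = 1270.6 sq m.
A = 249.3*0.84 + 16.3*0.02 + 716.8*0.03 + 21.6*0.44 + 17.3*0.01 + 249.3*0.05 = 253.384 sabins.
ᾱ = 253.384 / 1270.6 = 0.199.

0.199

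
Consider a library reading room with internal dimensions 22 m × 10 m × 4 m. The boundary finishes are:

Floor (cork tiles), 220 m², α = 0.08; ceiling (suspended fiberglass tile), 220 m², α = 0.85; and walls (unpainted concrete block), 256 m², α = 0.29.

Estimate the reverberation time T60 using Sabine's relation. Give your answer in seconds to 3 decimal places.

0.508 sec

Equivalent absorption area: A = 220×0.08 + 220×0.85 + 256×0.29 = 278.840 m².
V = 22·10·4 = 880 m³.
T = 0.161 V/A = 0.161·880/278.840 = 0.508 s.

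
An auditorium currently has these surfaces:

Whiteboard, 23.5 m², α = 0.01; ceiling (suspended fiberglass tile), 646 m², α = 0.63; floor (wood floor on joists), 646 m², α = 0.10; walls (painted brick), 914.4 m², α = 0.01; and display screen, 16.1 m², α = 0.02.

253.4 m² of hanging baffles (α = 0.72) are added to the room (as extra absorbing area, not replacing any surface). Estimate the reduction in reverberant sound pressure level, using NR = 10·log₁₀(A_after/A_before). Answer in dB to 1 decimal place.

1.4 dB

Equivalent absorption area: A_before = 23.5*0.01 + 646*0.63 + 646*0.10 + 914.4*0.01 + 16.1*0.02 = 481.281 m².
Added absorption = 253.4 × 0.72 = 182.448 sabins.
A_after = 481.281 + 182.448 = 663.729 sabins.
Reduction = 10 log₁₀(A_after/A_before) = 10 log₁₀(1.3791) = 1.4 dB.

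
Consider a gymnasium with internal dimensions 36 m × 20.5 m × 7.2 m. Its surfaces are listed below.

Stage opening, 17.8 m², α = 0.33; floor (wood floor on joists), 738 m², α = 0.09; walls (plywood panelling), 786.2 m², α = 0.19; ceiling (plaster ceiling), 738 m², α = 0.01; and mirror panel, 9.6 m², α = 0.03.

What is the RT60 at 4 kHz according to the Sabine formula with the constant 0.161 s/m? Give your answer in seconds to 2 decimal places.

3.73 s

A = Σ Sᵢαᵢ = 17.8*0.33 + 738*0.09 + 786.2*0.19 + 738*0.01 + 9.6*0.03 = 229.340 sabins.
V = 36·20.5·7.2 = 5313.6 m³.
RT60 = 0.161 · V / A = 0.161 × 5313.6 / 229.340 = 3.73 s.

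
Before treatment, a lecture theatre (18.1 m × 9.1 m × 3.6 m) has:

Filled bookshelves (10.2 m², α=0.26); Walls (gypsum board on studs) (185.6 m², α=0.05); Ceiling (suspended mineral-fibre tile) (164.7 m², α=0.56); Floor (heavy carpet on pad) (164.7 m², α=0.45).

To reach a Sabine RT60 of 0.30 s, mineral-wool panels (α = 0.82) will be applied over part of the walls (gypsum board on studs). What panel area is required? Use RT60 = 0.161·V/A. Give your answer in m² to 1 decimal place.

A₁ = Σ Sᵢαᵢ = 10.2·0.26 + 185.6·0.05 + 164.7·0.56 + 164.7·0.45 = 178.279 sabins.
Required A₂ = 0.161·592.956/0.30 = 318.220 sabins.
ΔA needed = 318.220 − 178.279 = 139.941 sabins.
Each m² of panel replacing the walls (gypsum board on studs) adds (0.82 − 0.05) = 0.77 sabins.
Area = ΔA/Δα = 139.941/0.77 = 181.7 m².

181.7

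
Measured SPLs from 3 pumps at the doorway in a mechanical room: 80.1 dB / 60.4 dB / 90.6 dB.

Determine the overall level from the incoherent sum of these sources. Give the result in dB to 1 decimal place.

Converting to relative power and adding: 10^(80.1/10) + 10^(60.4/10) + 10^(90.6/10) = 1.252e+09.
Back to dB: 10·log₁₀ Σ = 91.0 dB.

91.0 dB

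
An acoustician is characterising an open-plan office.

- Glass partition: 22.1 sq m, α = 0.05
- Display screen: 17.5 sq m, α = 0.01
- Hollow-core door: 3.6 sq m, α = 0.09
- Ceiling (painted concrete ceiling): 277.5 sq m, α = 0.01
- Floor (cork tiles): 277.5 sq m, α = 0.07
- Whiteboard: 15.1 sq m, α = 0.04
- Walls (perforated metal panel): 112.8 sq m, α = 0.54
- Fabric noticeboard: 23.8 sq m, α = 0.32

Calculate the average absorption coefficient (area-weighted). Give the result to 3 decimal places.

Total surface area S = 749.9 sq m.
A = 22.1·0.05 + 17.5·0.01 + 3.6·0.09 + 277.5·0.01 + 277.5·0.07 + 15.1·0.04 + 112.8·0.54 + 23.8·0.32 = 92.936 sabins.
ᾱ = 92.936 / 749.9 = 0.124.

0.124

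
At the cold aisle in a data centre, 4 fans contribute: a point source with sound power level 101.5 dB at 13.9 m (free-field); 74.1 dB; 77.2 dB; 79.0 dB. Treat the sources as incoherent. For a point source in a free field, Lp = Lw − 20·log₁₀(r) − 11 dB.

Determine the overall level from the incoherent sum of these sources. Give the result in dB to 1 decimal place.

82.1 dB

Source at 13.9 m: Lp = 101.5 − 20·log₁₀(13.9) − 11 = 67.6 dB.
Σ 10^(Lᵢ/10) = 1.634e+08.
Back to dB: 10·log₁₀ Σ = 82.1 dB.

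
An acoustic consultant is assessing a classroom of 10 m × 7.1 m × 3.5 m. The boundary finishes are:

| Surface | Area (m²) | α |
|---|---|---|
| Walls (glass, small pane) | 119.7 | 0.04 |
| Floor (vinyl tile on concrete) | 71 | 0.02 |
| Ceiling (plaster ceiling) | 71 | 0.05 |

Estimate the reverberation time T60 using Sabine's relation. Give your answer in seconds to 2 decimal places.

4.10 sec

Equivalent absorption area: A = 119.7·0.04 + 71·0.02 + 71·0.05 = 9.758 m².
V = 10·7.1·3.5 = 248.5 m³.
T = 0.161 V/A = 0.161·248.5/9.758 = 4.10 s.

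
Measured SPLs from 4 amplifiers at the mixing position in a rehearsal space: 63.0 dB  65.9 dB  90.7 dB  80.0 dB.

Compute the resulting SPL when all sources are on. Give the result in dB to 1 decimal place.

Sum in the linear (power) domain: Σ 10^(Lᵢ/10) = 10^(63.0/10) + 10^(65.9/10) + 10^(90.7/10) + 10^(80.0/10) = 1.281e+09.
Combined level = 10 log₁₀(1.281e+09) = 91.1 dB.

91.1 dB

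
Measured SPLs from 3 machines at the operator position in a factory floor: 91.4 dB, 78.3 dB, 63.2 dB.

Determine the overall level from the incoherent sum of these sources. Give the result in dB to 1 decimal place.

91.6 dB

Converting to relative power and adding: 10^(91.4/10) + 10^(78.3/10) + 10^(63.2/10) = 1.45e+09.
Back to dB: 10·log₁₀ Σ = 91.6 dB.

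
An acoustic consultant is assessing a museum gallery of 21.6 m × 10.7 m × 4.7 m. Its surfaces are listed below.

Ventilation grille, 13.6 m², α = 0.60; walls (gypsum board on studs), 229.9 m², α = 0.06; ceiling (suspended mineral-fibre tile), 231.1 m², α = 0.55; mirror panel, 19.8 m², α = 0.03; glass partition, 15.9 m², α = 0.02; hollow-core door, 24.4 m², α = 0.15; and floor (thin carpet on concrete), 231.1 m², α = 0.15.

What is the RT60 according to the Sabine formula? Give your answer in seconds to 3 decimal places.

0.929 seconds

Summing Sᵢαᵢ: 8.160 + 13.794 + 127.105 + 0.594 + 0.318 + 3.660 + 34.665 → A = 188.296 sabins.
V = 21.6·10.7·4.7 = 1086.264 m³.
Sabine: RT60 = 0.161 × 1086.264 / 188.296 = 0.929 s.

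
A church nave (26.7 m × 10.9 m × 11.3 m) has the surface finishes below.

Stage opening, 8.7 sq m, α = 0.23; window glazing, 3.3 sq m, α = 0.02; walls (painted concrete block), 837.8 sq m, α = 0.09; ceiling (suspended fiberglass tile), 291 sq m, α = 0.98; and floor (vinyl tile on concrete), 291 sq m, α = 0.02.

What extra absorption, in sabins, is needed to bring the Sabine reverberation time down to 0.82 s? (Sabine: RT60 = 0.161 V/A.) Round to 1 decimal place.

277.2 sabins

Equivalent absorption area: A₁ = 8.7×0.23 + 3.3×0.02 + 837.8×0.09 + 291×0.98 + 291×0.02 = 368.469 sq m.
V = 3288.639 m³. Required absorption A₂ = 0.161 × 3288.639 / 0.82 = 645.696 sabins.
ΔA = A₂ − A₁ = 645.696 − 368.469 = 277.2 sabins.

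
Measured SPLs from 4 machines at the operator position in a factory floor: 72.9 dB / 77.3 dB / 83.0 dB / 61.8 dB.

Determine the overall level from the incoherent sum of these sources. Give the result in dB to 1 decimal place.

Converting to relative power and adding: 10^(72.9/10) + 10^(77.3/10) + 10^(83.0/10) + 10^(61.8/10) = 2.742e+08.
Back to dB: 10·log₁₀ Σ = 84.4 dB.

84.4 dB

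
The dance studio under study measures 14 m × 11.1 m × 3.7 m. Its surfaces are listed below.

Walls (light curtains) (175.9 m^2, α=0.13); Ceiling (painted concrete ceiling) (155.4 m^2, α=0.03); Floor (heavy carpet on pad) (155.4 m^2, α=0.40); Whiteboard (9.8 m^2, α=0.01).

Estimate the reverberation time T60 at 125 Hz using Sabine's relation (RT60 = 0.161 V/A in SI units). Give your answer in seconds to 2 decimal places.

A = Σ Sᵢαᵢ = 175.9*0.13 + 155.4*0.03 + 155.4*0.40 + 9.8*0.01 = 89.787 sabins.
Room volume: 574.98 m³.
Sabine: RT60 = 0.161 × 574.98 / 89.787 = 1.03 s.

1.03 s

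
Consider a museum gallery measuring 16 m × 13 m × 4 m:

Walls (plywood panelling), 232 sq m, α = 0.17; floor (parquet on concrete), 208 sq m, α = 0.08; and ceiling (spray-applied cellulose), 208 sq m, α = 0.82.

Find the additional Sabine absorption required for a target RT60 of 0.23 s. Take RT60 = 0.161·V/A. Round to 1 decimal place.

Equivalent absorption area: A₁ = 232*0.17 + 208*0.08 + 208*0.82 = 226.640 sq m.
V = 832 m³. Required absorption A₂ = 0.161 × 832 / 0.23 = 582.400 sabins.
Shortfall: 582.400 − 226.640 = 355.8 sabins.

355.8 sabins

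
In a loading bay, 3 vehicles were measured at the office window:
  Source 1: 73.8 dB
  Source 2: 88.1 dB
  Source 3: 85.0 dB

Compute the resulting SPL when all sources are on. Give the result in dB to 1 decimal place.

Converting to relative power and adding: 10^(73.8/10) + 10^(88.1/10) + 10^(85.0/10) = 9.859e+08.
Combined level = 10 log₁₀(9.859e+08) = 89.9 dB.

89.9 dB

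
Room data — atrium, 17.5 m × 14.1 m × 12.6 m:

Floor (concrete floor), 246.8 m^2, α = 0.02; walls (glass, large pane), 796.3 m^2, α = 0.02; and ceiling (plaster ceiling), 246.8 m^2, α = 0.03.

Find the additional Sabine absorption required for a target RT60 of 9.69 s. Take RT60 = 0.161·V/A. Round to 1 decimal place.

Summing Sᵢαᵢ: 4.936 + 15.926 + 7.404 → A₁ = 28.266 sabins.
Target A₂ = 0.161·3109.05/9.69 = 51.657 sabins (V = 3109.05 m³).
ΔA = A₂ − A₁ = 51.657 − 28.266 = 23.4 sabins.

23.4 sabins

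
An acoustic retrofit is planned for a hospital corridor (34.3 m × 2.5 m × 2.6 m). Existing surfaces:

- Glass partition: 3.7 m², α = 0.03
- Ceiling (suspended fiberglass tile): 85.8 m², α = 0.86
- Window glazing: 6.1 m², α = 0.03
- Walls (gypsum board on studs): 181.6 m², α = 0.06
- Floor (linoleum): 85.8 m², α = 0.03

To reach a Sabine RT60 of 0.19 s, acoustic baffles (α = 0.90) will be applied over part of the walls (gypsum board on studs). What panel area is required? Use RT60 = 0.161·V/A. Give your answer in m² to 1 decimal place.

120.7

A₁ = Σ Sᵢαᵢ = 3.7·0.03 + 85.8·0.86 + 6.1·0.03 + 181.6·0.06 + 85.8·0.03 = 87.552 sabins.
Required A₂ = 0.161·222.95/0.19 = 188.921 sabins.
ΔA needed = 188.921 − 87.552 = 101.369 sabins.
Net gain per m²: Δα = 0.90 − 0.06 = 0.84.
Area = ΔA/Δα = 101.369/0.84 = 120.7 m².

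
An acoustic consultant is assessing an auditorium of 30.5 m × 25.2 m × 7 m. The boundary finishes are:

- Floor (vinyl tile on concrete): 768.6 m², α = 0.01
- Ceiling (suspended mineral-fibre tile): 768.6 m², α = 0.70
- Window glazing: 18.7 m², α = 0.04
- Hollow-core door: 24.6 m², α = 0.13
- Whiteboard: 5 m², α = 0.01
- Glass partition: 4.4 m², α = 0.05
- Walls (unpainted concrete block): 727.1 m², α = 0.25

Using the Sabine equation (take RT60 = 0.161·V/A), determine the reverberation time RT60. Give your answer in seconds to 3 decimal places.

1.184 seconds

Summing Sᵢαᵢ: 7.686 + 538.020 + 0.748 + 3.198 + 0.050 + 0.220 + 181.775 → A = 731.697 sabins.
Room volume: 5380.2 m³.
T = 0.161 V/A = 0.161·5380.2/731.697 = 1.184 s.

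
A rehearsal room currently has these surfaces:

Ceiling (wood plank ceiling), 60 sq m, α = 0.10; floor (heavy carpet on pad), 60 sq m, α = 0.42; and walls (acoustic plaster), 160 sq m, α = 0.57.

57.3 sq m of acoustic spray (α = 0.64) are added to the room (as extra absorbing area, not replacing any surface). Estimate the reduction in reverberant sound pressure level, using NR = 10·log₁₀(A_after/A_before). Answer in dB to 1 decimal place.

1.1 dB

Equivalent absorption area: A_before = 60·0.10 + 60·0.42 + 160·0.57 = 122.400 sq m.
Treatment contributes 57.3·0.64 = 36.672 sabins.
New total A_after = 159.072 sabins.
Reduction = 10 log₁₀(A_after/A_before) = 10 log₁₀(1.2996) = 1.1 dB.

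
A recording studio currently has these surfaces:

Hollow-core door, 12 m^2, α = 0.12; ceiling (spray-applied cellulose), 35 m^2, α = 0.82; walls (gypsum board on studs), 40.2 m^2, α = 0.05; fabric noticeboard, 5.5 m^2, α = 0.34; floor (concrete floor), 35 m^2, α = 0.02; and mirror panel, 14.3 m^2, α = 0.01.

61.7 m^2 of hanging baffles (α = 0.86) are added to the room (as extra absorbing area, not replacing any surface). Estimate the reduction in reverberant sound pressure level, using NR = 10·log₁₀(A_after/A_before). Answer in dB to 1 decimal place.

A_before = Σ Sᵢαᵢ = 12·0.12 + 35·0.82 + 40.2·0.05 + 5.5·0.34 + 35·0.02 + 14.3·0.01 = 34.863 sabins.
Added absorption = 61.7 × 0.86 = 53.062 sabins.
A_after = 34.863 + 53.062 = 87.925 sabins.
Reduction = 10 log₁₀(A_after/A_before) = 10 log₁₀(2.5220) = 4.0 dB.

4.0 dB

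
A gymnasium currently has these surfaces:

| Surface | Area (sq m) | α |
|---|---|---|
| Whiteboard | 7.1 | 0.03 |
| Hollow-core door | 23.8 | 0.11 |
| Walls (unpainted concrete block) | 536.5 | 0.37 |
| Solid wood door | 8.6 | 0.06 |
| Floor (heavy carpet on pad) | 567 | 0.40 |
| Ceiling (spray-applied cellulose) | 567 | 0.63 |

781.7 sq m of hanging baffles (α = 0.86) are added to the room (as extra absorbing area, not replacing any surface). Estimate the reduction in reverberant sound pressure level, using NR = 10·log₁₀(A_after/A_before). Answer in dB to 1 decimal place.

2.7 dB

A_before = Σ Sᵢαᵢ = 7.1*0.03 + 23.8*0.11 + 536.5*0.37 + 8.6*0.06 + 567*0.40 + 567*0.63 = 785.862 sabins.
Added absorption = 781.7 × 0.86 = 672.262 sabins.
New total A_after = 1458.124 sabins.
NR = 10·log₁₀(1458.124/785.862) = 2.7 dB.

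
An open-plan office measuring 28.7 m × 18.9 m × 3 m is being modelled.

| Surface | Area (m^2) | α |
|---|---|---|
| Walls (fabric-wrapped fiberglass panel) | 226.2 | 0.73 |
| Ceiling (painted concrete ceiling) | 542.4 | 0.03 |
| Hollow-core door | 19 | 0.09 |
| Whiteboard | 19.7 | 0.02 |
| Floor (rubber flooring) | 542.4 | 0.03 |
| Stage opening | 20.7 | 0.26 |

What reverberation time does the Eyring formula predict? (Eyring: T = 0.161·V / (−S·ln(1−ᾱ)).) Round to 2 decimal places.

Total surface area S = 226.2 + 542.4 + 19 + 19.7 + 542.4 + 20.7 = 1370.4 m^2.
Σ(Sᵢαᵢ) = 226.2×0.73 + 542.4×0.03 + 19×0.09 + 19.7×0.02 + 542.4×0.03 + 20.7×0.26 = 205.156.
Mean coefficient ᾱ = A/S = 0.1497.
−S·ln(1−ᾱ) = −1370.4 × ln(1 − 0.1497) = 222.232.
V = 28.7 × 18.9 × 3 = 1627.29 m³.
RT60 = 0.161 × 1627.29 / 222.232 = 1.18 s.

1.18 s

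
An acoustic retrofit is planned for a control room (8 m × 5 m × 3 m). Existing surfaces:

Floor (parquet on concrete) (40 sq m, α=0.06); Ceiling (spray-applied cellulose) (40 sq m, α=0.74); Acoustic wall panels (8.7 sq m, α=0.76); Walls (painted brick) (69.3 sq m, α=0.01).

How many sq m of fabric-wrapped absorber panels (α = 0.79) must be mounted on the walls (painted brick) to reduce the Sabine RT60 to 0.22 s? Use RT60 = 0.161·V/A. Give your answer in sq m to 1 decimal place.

62.2

Total absorption A₁ = 40×0.06 + 40×0.74 + 8.7×0.76 + 69.3×0.01
  = 2.400 + 29.600 + 6.612 + 0.693 = 39.305 sq m sabins.
Required A₂ = 0.161·120/0.22 = 87.818 sabins.
ΔA needed = 87.818 − 39.305 = 48.513 sabins.
Each sq m of panel replacing the walls (painted brick) adds (0.79 − 0.01) = 0.78 sabins.
Panel area = 48.513 / 0.78 = 62.2 sq m.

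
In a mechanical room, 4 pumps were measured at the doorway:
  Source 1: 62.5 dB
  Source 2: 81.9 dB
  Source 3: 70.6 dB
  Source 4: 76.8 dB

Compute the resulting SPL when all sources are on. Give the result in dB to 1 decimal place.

Sum in the linear (power) domain: Σ 10^(Lᵢ/10) = 10^(62.5/10) + 10^(81.9/10) + 10^(70.6/10) + 10^(76.8/10) = 2.16e+08.
Back to dB: 10·log₁₀ Σ = 83.3 dB.

83.3 dB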